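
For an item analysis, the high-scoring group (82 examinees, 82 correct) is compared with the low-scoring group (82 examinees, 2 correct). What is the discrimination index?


p_upper = 82/82 = 1.0
p_lower = 2/82 = 0.0244
D = 1.0 - 0.0244 = 0.9756

0.9756


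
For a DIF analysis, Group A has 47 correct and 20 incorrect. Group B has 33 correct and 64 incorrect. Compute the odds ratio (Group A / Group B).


Odds_A = 47/20 = 2.35
Odds_B = 33/64 = 0.5156
OR = Odds_A / Odds_B = 2.35 / 0.5156
Exactly, OR = (47 * 64) / (20 * 33) = 3008 / 660
OR = 4.5576

4.5576


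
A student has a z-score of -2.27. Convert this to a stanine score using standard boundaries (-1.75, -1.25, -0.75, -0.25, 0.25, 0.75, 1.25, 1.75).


Stanine boundaries: [-1.75, -1.25, -0.75, -0.25, 0.25, 0.75, 1.25, 1.75]
z = -2.27
Check each boundary:
  z < -1.75
  z < -1.25
  z < -0.75
  z < -0.25
  z < 0.25
  z < 0.75
  z < 1.25
  z < 1.75
Highest qualifying boundary gives stanine = 1

1


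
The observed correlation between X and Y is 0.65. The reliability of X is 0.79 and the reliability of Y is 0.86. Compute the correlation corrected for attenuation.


r_corrected = rxy / sqrt(rxx * ryy)
= 0.65 / sqrt(0.79 * 0.86)
= 0.65 / sqrt(0.6794)
= 0.65 / 0.824257
r_corrected = 0.7886

0.7886


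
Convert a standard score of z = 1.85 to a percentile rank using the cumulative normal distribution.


CDF(z) = 0.5 * (1 + erf(z/sqrt(2)))
erf(1.3081) = 0.9357
CDF = 0.9678
Percentile rank = 0.9678 * 100 = 96.78

96.78


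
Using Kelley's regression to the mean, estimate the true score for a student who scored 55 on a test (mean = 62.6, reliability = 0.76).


T_est = rxx * X + (1 - rxx) * mean
T_est = 0.76 * 55 + 0.24 * 62.6
T_est = 41.8 + 15.024
T_est = 56.824

56.824


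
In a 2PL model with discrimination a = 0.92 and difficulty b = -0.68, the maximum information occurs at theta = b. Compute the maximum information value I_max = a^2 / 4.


For 2PL, max info at theta = b = -0.68
I_max = a^2 / 4 = 0.92^2 / 4
= 0.8464 / 4
I_max = 0.2116

0.2116


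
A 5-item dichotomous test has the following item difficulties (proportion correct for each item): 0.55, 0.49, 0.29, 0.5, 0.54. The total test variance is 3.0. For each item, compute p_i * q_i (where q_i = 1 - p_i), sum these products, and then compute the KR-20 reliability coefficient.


For each item, compute p_i * q_i:
  Item 1: 0.55 * 0.45 = 0.2475
  Item 2: 0.49 * 0.51 = 0.2499
  Item 3: 0.29 * 0.71 = 0.2059
  Item 4: 0.5 * 0.5 = 0.25
  Item 5: 0.54 * 0.46 = 0.2484
Sum(p_i * q_i) = 0.2475 + 0.2499 + 0.2059 + 0.25 + 0.2484 = 1.2017
KR-20 = (k/(k-1)) * (1 - Sum(p_i*q_i) / Var_total)
= (5/4) * (1 - 1.2017/3.0)
= 1.25 * 0.5994
KR-20 = 0.7493

0.7493


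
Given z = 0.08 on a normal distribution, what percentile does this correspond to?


CDF(z) = 0.5 * (1 + erf(z/sqrt(2)))
erf(0.0566) = 0.0638
CDF = 0.5319
Percentile rank = 0.5319 * 100 = 53.19

53.19


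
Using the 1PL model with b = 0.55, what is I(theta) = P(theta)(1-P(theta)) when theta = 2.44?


P = 1/(1+exp(-(2.44-0.55))) = 0.8688
I = P*(1-P) = 0.8688 * 0.1312
I = 0.114

0.114


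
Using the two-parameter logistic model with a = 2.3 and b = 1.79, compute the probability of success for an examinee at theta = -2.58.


a*(theta - b) = 2.3 * (-2.58 - 1.79) = -10.051
exp(--10.051) = 23178.9542
P = 1 / (1 + 23178.9542)
P = 0.0

0.0


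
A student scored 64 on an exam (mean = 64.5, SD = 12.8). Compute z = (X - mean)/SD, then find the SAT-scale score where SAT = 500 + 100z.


z = (X - mean) / SD = (64 - 64.5) / 12.8
z = -0.5 / 12.8
z = -0.0391
SAT-scale = SAT = 500 + 100z
Carry z at full precision (z = -0.5 / 12.8) into the conversion:
SAT-scale = 500 + 100 * (-0.5 / 12.8) = 500 + -50 / 12.8
SAT-scale = 500 + -3.9062
SAT-scale = 496.0938

496.0938


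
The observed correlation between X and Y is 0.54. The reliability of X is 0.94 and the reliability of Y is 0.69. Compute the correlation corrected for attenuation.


r_corrected = rxy / sqrt(rxx * ryy)
= 0.54 / sqrt(0.94 * 0.69)
= 0.54 / sqrt(0.6486)
= 0.54 / 0.805357
r_corrected = 0.6705

0.6705


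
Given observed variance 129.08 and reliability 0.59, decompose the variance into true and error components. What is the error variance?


var_true = rxx * var_obs = 0.59 * 129.08 = 76.1572
var_error = var_obs - var_true
var_error = 129.08 - 76.1572
var_error = 52.9228

52.9228


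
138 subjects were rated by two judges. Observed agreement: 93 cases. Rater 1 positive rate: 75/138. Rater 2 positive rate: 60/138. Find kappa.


P_o = 93/138 = 0.673913
P_e = (75*60 + 63*78) / 19044 = 0.494329
kappa = (P_o - P_e) / (1 - P_e)
kappa = (0.673913 - 0.494329) / (1 - 0.494329)
kappa = 0.3551

0.3551


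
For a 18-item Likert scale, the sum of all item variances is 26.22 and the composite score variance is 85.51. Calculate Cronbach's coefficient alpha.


alpha = (k/(k-1)) * (1 - sum(si^2)/s_total^2)
= (18/17) * (1 - 26.22/85.51)
alpha = 0.7342

0.7342


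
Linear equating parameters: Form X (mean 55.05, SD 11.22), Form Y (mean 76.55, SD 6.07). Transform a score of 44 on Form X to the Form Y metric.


slope = SD_Y / SD_X = 6.07 / 11.22 ~ 0.541
intercept = mean_Y - slope * mean_X = 76.55 - (6.07 / 11.22) * 55.05 ~ 46.768
Y = slope * X + intercept. To avoid rounding drift from the rounded slope/intercept, evaluate the equivalent form Y = mean_Y + SD_Y * (X - mean_X) / SD_X at full precision:
Y = 76.55 + 6.07 * (44 - 55.05) / 11.22
Y = 76.55 - 6.07 * 11.05 / 11.22
Y = 76.55 - 67.0735 / 11.22
Y = 76.55 - 5.978
Y = 70.572

70.572


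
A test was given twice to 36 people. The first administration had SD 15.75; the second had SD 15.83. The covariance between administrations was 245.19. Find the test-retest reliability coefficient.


r = cov(X,Y) / (SD_X * SD_Y)
r = 245.19 / (15.75 * 15.83)
r = 245.19 / 249.3225
r = 0.9834

0.9834


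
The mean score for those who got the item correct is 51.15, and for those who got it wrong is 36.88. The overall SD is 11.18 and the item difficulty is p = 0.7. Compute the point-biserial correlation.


q = 1 - p = 0.3
rpb = ((M1 - M0) / SD) * sqrt(p * q)
rpb = ((51.15 - 36.88) / 11.18) * sqrt(0.7 * 0.3)
rpb = 0.5849

0.5849


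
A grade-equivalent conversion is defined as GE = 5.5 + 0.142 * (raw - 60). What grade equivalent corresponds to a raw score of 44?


raw - median = 44 - 60 = -16
slope * diff = 0.142 * -16 = -2.272
GE = 5.5 + -2.272
GE = 3.228

3.228


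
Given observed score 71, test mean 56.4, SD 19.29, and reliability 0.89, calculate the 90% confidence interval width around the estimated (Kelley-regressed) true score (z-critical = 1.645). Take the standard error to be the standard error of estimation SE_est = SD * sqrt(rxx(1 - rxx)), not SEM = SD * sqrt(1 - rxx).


True score estimate = 0.89*71 + 0.11*56.4 = 69.394
SE_est = SD * sqrt(rxx * (1 - rxx)) = 19.29 * sqrt(0.89 * 0.11) = 19.29 * sqrt(0.0979) = 6.035643
CI = T_est +/- z * SE_est, so width = 2 * z * SE_est = 2 * 1.645 * 6.035643
Width = 19.8573

19.8573


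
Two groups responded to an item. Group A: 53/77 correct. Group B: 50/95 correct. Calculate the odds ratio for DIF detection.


Odds_A = 53/24 = 2.2083
Odds_B = 50/45 = 1.1111
OR = Odds_A / Odds_B = 2.2083 / 1.1111
Exactly, OR = (53 * 45) / (24 * 50) = 2385 / 1200
OR = 1.9875

1.9875


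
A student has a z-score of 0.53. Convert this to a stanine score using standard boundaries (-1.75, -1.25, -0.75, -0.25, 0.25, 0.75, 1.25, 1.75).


Stanine boundaries: [-1.75, -1.25, -0.75, -0.25, 0.25, 0.75, 1.25, 1.75]
z = 0.53
Check each boundary:
  z >= -1.75 -> could be stanine 2
  z >= -1.25 -> could be stanine 3
  z >= -0.75 -> could be stanine 4
  z >= -0.25 -> could be stanine 5
  z >= 0.25 -> could be stanine 6
  z < 0.75
  z < 1.25
  z < 1.75
Highest qualifying boundary gives stanine = 6

6


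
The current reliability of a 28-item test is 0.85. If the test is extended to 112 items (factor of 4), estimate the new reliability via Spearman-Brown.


r_new = (n * rxx) / (1 + (n-1) * rxx)
r_new = (4 * 0.85) / (1 + 3 * 0.85)
r_new = 3.4 / 3.55
r_new = 0.9577

0.9577


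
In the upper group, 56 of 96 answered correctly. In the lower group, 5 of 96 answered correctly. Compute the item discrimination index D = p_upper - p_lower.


p_upper = 56/96 = 0.5833
p_lower = 5/96 = 0.0521
D = 0.5833 - 0.0521 = 0.5312

0.5312


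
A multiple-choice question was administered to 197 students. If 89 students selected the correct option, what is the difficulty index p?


Item difficulty p = number correct / total examinees
p = 89 / 197
p = 0.4518

0.4518


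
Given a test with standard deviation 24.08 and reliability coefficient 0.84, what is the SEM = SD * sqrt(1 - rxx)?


SEM = SD * sqrt(1 - rxx)
SEM = 24.08 * sqrt(1 - 0.84)
SEM = 24.08 * sqrt(0.16) = 24.08 * 0.4
SEM = 9.632

9.632


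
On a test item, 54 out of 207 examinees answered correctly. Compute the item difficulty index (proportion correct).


Item difficulty p = number correct / total examinees
p = 54 / 207
p = 0.2609

0.2609


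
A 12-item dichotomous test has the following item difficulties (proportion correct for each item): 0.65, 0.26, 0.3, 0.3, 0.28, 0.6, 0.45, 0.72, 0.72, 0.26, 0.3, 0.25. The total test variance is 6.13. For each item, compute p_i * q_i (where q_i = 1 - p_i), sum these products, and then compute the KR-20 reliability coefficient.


For each item, compute p_i * q_i:
  Item 1: 0.65 * 0.35 = 0.2275
  Item 2: 0.26 * 0.74 = 0.1924
  Item 3: 0.3 * 0.7 = 0.21
  Item 4: 0.3 * 0.7 = 0.21
  Item 5: 0.28 * 0.72 = 0.2016
  Item 6: 0.6 * 0.4 = 0.24
  Item 7: 0.45 * 0.55 = 0.2475
  Item 8: 0.72 * 0.28 = 0.2016
  Item 9: 0.72 * 0.28 = 0.2016
  Item 10: 0.26 * 0.74 = 0.1924
  Item 11: 0.3 * 0.7 = 0.21
  Item 12: 0.25 * 0.75 = 0.1875
Sum(p_i * q_i) = 0.2275 + 0.1924 + 0.21 + 0.21 + 0.2016 + 0.24 + 0.2475 + 0.2016 + 0.2016 + 0.1924 + 0.21 + 0.1875 = 2.5221
KR-20 = (k/(k-1)) * (1 - Sum(p_i*q_i) / Var_total)
= (12/11) * (1 - 2.5221/6.13)
= 1.0909 * 0.5886
KR-20 = 0.6421

0.6421


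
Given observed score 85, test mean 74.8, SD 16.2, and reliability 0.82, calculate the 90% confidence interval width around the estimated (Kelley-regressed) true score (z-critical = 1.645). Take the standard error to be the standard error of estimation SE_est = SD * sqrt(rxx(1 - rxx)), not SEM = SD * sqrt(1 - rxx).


True score estimate = 0.82*85 + 0.18*74.8 = 83.164
SE_est = SD * sqrt(rxx * (1 - rxx)) = 16.2 * sqrt(0.82 * 0.18) = 16.2 * sqrt(0.1476) = 6.223837
CI = T_est +/- z * SE_est, so width = 2 * z * SE_est = 2 * 1.645 * 6.223837
Width = 20.4764

20.4764


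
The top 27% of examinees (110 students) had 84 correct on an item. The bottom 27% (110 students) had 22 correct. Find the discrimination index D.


p_upper = 84/110 = 0.7636
p_lower = 22/110 = 0.2
D = 0.7636 - 0.2 = 0.5636

0.5636


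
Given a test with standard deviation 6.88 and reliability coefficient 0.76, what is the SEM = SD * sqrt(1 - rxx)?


SEM = SD * sqrt(1 - rxx)
SEM = 6.88 * sqrt(1 - 0.76)
SEM = 6.88 * sqrt(0.24) = 6.88 * 0.489898
SEM = 3.3705

3.3705


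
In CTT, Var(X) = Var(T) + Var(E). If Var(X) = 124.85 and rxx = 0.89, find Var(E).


var_true = rxx * var_obs = 0.89 * 124.85 = 111.1165
var_error = var_obs - var_true
var_error = 124.85 - 111.1165
var_error = 13.7335

13.7335


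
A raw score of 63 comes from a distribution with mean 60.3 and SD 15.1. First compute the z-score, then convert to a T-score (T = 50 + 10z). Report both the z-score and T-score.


z = (X - mean) / SD = (63 - 60.3) / 15.1
z = 2.7 / 15.1
z = 0.1788
T-score = T = 50 + 10z
Carry z at full precision (z = 2.7 / 15.1) into the conversion:
T-score = 50 + 10 * (2.7 / 15.1) = 50 + 27 / 15.1
T-score = 50 + 1.7881
T-score = 51.7881

51.7881


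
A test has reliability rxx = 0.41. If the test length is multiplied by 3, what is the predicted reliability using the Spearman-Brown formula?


r_new = (n * rxx) / (1 + (n-1) * rxx)
r_new = (3 * 0.41) / (1 + 2 * 0.41)
r_new = 1.23 / 1.82
r_new = 0.6758

0.6758


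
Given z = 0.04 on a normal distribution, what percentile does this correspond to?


CDF(z) = 0.5 * (1 + erf(z/sqrt(2)))
erf(0.0283) = 0.0319
CDF = 0.516
Percentile rank = 0.516 * 100 = 51.6

51.6


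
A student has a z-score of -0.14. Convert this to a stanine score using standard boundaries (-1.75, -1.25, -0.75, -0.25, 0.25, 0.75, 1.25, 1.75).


Stanine boundaries: [-1.75, -1.25, -0.75, -0.25, 0.25, 0.75, 1.25, 1.75]
z = -0.14
Check each boundary:
  z >= -1.75 -> could be stanine 2
  z >= -1.25 -> could be stanine 3
  z >= -0.75 -> could be stanine 4
  z >= -0.25 -> could be stanine 5
  z < 0.25
  z < 0.75
  z < 1.25
  z < 1.75
Highest qualifying boundary gives stanine = 5

5


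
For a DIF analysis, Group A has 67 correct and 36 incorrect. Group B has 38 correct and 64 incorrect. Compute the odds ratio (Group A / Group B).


Odds_A = 67/36 = 1.8611
Odds_B = 38/64 = 0.5938
OR = Odds_A / Odds_B = 1.8611 / 0.5938
Exactly, OR = (67 * 64) / (36 * 38) = 4288 / 1368
OR = 3.1345

3.1345


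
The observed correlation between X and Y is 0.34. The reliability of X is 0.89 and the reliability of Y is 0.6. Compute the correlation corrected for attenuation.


r_corrected = rxy / sqrt(rxx * ryy)
= 0.34 / sqrt(0.89 * 0.6)
= 0.34 / sqrt(0.534)
= 0.34 / 0.730753
r_corrected = 0.4653

0.4653


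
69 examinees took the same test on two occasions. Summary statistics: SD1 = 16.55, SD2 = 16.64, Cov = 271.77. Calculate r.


r = cov(X,Y) / (SD_X * SD_Y)
r = 271.77 / (16.55 * 16.64)
r = 271.77 / 275.392
r = 0.9868

0.9868


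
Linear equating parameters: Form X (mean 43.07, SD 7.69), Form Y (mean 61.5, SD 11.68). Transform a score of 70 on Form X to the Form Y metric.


slope = SD_Y / SD_X = 11.68 / 7.69 ~ 1.5189
intercept = mean_Y - slope * mean_X = 61.5 - (11.68 / 7.69) * 43.07 ~ -3.9171
Y = slope * X + intercept. To avoid rounding drift from the rounded slope/intercept, evaluate the equivalent form Y = mean_Y + SD_Y * (X - mean_X) / SD_X at full precision:
Y = 61.5 + 11.68 * (70 - 43.07) / 7.69
Y = 61.5 + 11.68 * 26.93 / 7.69
Y = 61.5 + 314.5424 / 7.69
Y = 61.5 + 40.9028
Y = 102.4028

102.4028


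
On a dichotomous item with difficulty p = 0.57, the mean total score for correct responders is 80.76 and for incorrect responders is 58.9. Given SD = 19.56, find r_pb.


q = 1 - p = 0.43
rpb = ((M1 - M0) / SD) * sqrt(p * q)
rpb = ((80.76 - 58.9) / 19.56) * sqrt(0.57 * 0.43)
rpb = 0.5533

0.5533


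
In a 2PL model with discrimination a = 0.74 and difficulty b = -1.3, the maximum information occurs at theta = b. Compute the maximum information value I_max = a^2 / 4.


For 2PL, max info at theta = b = -1.3
I_max = a^2 / 4 = 0.74^2 / 4
= 0.5476 / 4
I_max = 0.1369

0.1369


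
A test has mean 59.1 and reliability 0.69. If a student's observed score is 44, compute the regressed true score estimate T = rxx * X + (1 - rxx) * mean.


T_est = rxx * X + (1 - rxx) * mean
T_est = 0.69 * 44 + 0.31 * 59.1
T_est = 30.36 + 18.321
T_est = 48.681

48.681


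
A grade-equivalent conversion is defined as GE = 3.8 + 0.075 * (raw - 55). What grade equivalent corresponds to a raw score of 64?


raw - median = 64 - 55 = 9
slope * diff = 0.075 * 9 = 0.675
GE = 3.8 + 0.675
GE = 4.475

4.475


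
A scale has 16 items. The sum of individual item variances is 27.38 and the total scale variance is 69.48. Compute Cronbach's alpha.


alpha = (k/(k-1)) * (1 - sum(si^2)/s_total^2)
= (16/15) * (1 - 27.38/69.48)
alpha = 0.6463

0.6463


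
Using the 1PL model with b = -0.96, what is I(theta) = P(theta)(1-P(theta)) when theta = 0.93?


P = 1/(1+exp(-(0.93--0.96))) = 0.8688
I = P*(1-P) = 0.8688 * 0.1312
I = 0.114

0.114


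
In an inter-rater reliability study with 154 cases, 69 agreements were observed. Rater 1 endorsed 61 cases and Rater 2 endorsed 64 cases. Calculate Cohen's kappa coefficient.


P_o = 69/154 = 0.448052
P_e = (61*64 + 93*90) / 23716 = 0.517541
kappa = (P_o - P_e) / (1 - P_e)
kappa = (0.448052 - 0.517541) / (1 - 0.517541)
kappa = -0.144

-0.144


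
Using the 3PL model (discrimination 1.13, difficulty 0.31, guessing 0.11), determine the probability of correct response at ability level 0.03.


logit = 1.13*(0.03 - 0.31) = -0.3164
P* = 1/(1 + exp(--0.3164)) = 0.4216
P = 0.11 + (1 - 0.11) * 0.4216
P = 0.4852

0.4852


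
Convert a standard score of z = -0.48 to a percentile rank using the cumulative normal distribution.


CDF(z) = 0.5 * (1 + erf(z/sqrt(2)))
erf(-0.3394) = -0.3688
CDF = 0.3156
Percentile rank = 0.3156 * 100 = 31.56

31.56


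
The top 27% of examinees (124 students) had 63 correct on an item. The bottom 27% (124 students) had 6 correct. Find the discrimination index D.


p_upper = 63/124 = 0.5081
p_lower = 6/124 = 0.0484
D = 0.5081 - 0.0484 = 0.4597

0.4597


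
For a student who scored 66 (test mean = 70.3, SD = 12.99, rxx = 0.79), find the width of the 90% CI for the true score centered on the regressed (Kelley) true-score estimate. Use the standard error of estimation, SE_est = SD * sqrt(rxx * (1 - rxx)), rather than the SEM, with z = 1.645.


True score estimate = 0.79*66 + 0.21*70.3 = 66.903
SE_est = SD * sqrt(rxx * (1 - rxx)) = 12.99 * sqrt(0.79 * 0.21) = 12.99 * sqrt(0.1659) = 5.290934
CI = T_est +/- z * SE_est, so width = 2 * z * SE_est = 2 * 1.645 * 5.290934
Width = 17.4072

17.4072


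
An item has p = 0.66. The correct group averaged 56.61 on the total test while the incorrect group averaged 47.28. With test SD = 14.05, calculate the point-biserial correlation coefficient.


q = 1 - p = 0.34
rpb = ((M1 - M0) / SD) * sqrt(p * q)
rpb = ((56.61 - 47.28) / 14.05) * sqrt(0.66 * 0.34)
rpb = 0.3146

0.3146


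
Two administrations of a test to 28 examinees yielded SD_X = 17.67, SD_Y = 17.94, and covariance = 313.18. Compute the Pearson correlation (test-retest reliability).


r = cov(X,Y) / (SD_X * SD_Y)
r = 313.18 / (17.67 * 17.94)
r = 313.18 / 316.9998
r = 0.988

0.988


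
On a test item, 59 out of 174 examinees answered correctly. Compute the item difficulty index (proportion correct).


Item difficulty p = number correct / total examinees
p = 59 / 174
p = 0.3391

0.3391


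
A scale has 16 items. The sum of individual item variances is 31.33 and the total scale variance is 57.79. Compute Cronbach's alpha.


alpha = (k/(k-1)) * (1 - sum(si^2)/s_total^2)
= (16/15) * (1 - 31.33/57.79)
alpha = 0.4884

0.4884


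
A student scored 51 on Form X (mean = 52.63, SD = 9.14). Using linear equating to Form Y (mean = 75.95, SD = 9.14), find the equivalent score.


slope = SD_Y / SD_X = 9.14 / 9.14 ~ 1.0
intercept = mean_Y - slope * mean_X = 75.95 - (9.14 / 9.14) * 52.63 ~ 23.32
Y = slope * X + intercept. To avoid rounding drift from the rounded slope/intercept, evaluate the equivalent form Y = mean_Y + SD_Y * (X - mean_X) / SD_X at full precision:
Y = 75.95 + 9.14 * (51 - 52.63) / 9.14
Y = 75.95 - 9.14 * 1.63 / 9.14
Y = 75.95 - 14.8982 / 9.14
Y = 75.95 - 1.63
Y = 74.32

74.32


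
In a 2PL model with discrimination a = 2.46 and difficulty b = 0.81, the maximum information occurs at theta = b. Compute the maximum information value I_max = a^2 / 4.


For 2PL, max info at theta = b = 0.81
I_max = a^2 / 4 = 2.46^2 / 4
= 6.0516 / 4
I_max = 1.5129

1.5129


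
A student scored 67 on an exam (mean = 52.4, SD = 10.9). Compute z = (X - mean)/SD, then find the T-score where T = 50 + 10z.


z = (X - mean) / SD = (67 - 52.4) / 10.9
z = 14.6 / 10.9
z = 1.3394
T-score = T = 50 + 10z
Carry z at full precision (z = 14.6 / 10.9) into the conversion:
T-score = 50 + 10 * (14.6 / 10.9) = 50 + 146 / 10.9
T-score = 50 + 13.3945
T-score = 63.3945

63.3945


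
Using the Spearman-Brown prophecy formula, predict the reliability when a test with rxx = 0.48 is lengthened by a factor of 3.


r_new = (n * rxx) / (1 + (n-1) * rxx)
r_new = (3 * 0.48) / (1 + 2 * 0.48)
r_new = 1.44 / 1.96
r_new = 0.7347

0.7347


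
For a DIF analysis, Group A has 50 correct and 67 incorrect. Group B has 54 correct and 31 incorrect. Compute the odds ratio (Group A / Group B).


Odds_A = 50/67 = 0.7463
Odds_B = 54/31 = 1.7419
OR = Odds_A / Odds_B = 0.7463 / 1.7419
Exactly, OR = (50 * 31) / (67 * 54) = 1550 / 3618
OR = 0.4284

0.4284


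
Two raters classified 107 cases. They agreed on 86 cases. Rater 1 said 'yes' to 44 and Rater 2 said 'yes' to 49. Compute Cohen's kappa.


P_o = 86/107 = 0.803738
P_e = (44*49 + 63*58) / 11449 = 0.507468
kappa = (P_o - P_e) / (1 - P_e)
kappa = (0.803738 - 0.507468) / (1 - 0.507468)
kappa = 0.6015

0.6015


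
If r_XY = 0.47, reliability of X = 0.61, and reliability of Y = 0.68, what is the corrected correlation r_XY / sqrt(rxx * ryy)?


r_corrected = rxy / sqrt(rxx * ryy)
= 0.47 / sqrt(0.61 * 0.68)
= 0.47 / sqrt(0.4148)
= 0.47 / 0.64405
r_corrected = 0.7298

0.7298


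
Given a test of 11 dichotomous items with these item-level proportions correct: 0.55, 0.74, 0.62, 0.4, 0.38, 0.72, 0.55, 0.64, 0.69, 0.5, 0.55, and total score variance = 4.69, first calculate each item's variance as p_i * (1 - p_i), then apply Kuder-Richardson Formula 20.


For each item, compute p_i * q_i:
  Item 1: 0.55 * 0.45 = 0.2475
  Item 2: 0.74 * 0.26 = 0.1924
  Item 3: 0.62 * 0.38 = 0.2356
  Item 4: 0.4 * 0.6 = 0.24
  Item 5: 0.38 * 0.62 = 0.2356
  Item 6: 0.72 * 0.28 = 0.2016
  Item 7: 0.55 * 0.45 = 0.2475
  Item 8: 0.64 * 0.36 = 0.2304
  Item 9: 0.69 * 0.31 = 0.2139
  Item 10: 0.5 * 0.5 = 0.25
  Item 11: 0.55 * 0.45 = 0.2475
Sum(p_i * q_i) = 0.2475 + 0.1924 + 0.2356 + 0.24 + 0.2356 + 0.2016 + 0.2475 + 0.2304 + 0.2139 + 0.25 + 0.2475 = 2.542
KR-20 = (k/(k-1)) * (1 - Sum(p_i*q_i) / Var_total)
= (11/10) * (1 - 2.542/4.69)
= 1.1 * 0.458
KR-20 = 0.5038

0.5038


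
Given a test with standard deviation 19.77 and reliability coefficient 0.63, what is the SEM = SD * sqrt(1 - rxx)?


SEM = SD * sqrt(1 - rxx)
SEM = 19.77 * sqrt(1 - 0.63)
SEM = 19.77 * sqrt(0.37) = 19.77 * 0.608276
SEM = 12.0256

12.0256


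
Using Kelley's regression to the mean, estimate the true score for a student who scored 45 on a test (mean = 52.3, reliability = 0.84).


T_est = rxx * X + (1 - rxx) * mean
T_est = 0.84 * 45 + 0.16 * 52.3
T_est = 37.8 + 8.368
T_est = 46.168

46.168


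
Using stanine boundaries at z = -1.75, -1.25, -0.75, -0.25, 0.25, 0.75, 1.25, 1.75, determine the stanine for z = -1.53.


Stanine boundaries: [-1.75, -1.25, -0.75, -0.25, 0.25, 0.75, 1.25, 1.75]
z = -1.53
Check each boundary:
  z >= -1.75 -> could be stanine 2
  z < -1.25
  z < -0.75
  z < -0.25
  z < 0.25
  z < 0.75
  z < 1.25
  z < 1.75
Highest qualifying boundary gives stanine = 2

2


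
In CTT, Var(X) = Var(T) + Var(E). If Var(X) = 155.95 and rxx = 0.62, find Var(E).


var_true = rxx * var_obs = 0.62 * 155.95 = 96.689
var_error = var_obs - var_true
var_error = 155.95 - 96.689
var_error = 59.261

59.261


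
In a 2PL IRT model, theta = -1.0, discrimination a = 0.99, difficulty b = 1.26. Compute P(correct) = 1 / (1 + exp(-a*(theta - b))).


a*(theta - b) = 0.99 * (-1.0 - 1.26) = -2.2374
exp(--2.2374) = 9.3689
P = 1 / (1 + 9.3689)
P = 0.0964

0.0964


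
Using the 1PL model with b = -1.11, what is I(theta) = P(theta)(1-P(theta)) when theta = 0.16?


P = 1/(1+exp(-(0.16--1.11))) = 0.7807
I = P*(1-P) = 0.7807 * 0.2193
I = 0.1712

0.1712


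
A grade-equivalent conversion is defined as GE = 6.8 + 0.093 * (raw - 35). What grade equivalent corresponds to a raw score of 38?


raw - median = 38 - 35 = 3
slope * diff = 0.093 * 3 = 0.279
GE = 6.8 + 0.279
GE = 7.079

7.079


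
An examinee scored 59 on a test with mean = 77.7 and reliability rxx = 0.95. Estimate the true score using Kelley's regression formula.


T_est = rxx * X + (1 - rxx) * mean
T_est = 0.95 * 59 + 0.05 * 77.7
T_est = 56.05 + 3.885
T_est = 59.935

59.935


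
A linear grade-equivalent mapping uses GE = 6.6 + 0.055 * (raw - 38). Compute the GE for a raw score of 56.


raw - median = 56 - 38 = 18
slope * diff = 0.055 * 18 = 0.99
GE = 6.6 + 0.99
GE = 7.59

7.59


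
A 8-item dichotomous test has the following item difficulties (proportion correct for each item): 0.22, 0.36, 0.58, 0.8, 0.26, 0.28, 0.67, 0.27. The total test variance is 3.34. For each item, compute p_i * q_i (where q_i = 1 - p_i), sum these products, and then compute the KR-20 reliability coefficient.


For each item, compute p_i * q_i:
  Item 1: 0.22 * 0.78 = 0.1716
  Item 2: 0.36 * 0.64 = 0.2304
  Item 3: 0.58 * 0.42 = 0.2436
  Item 4: 0.8 * 0.2 = 0.16
  Item 5: 0.26 * 0.74 = 0.1924
  Item 6: 0.28 * 0.72 = 0.2016
  Item 7: 0.67 * 0.33 = 0.2211
  Item 8: 0.27 * 0.73 = 0.1971
Sum(p_i * q_i) = 0.1716 + 0.2304 + 0.2436 + 0.16 + 0.1924 + 0.2016 + 0.2211 + 0.1971 = 1.6178
KR-20 = (k/(k-1)) * (1 - Sum(p_i*q_i) / Var_total)
= (8/7) * (1 - 1.6178/3.34)
= 1.1429 * 0.5156
KR-20 = 0.5893

0.5893


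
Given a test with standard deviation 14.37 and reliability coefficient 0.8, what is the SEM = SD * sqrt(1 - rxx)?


SEM = SD * sqrt(1 - rxx)
SEM = 14.37 * sqrt(1 - 0.8)
SEM = 14.37 * sqrt(0.2) = 14.37 * 0.447214
SEM = 6.4265

6.4265


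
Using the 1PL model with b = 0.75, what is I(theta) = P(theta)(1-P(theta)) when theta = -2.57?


P = 1/(1+exp(-(-2.57-0.75))) = 0.0349
I = P*(1-P) = 0.0349 * 0.9651
I = 0.0337

0.0337


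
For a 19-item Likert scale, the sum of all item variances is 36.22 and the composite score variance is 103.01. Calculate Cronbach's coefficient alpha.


alpha = (k/(k-1)) * (1 - sum(si^2)/s_total^2)
= (19/18) * (1 - 36.22/103.01)
alpha = 0.6844

0.6844


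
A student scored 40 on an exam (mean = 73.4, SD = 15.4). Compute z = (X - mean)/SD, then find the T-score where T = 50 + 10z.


z = (X - mean) / SD = (40 - 73.4) / 15.4
z = -33.4 / 15.4
z = -2.1688
T-score = T = 50 + 10z
Carry z at full precision (z = -33.4 / 15.4) into the conversion:
T-score = 50 + 10 * (-33.4 / 15.4) = 50 + -334 / 15.4
T-score = 50 + -21.6883
T-score = 28.3117

28.3117


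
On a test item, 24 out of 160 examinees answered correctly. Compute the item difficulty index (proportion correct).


Item difficulty p = number correct / total examinees
p = 24 / 160
p = 0.15

0.15


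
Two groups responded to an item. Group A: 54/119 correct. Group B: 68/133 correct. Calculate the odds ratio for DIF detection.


Odds_A = 54/65 = 0.8308
Odds_B = 68/65 = 1.0462
OR = Odds_A / Odds_B = 0.8308 / 1.0462
Exactly, OR = (54 * 65) / (65 * 68) = 3510 / 4420
OR = 0.7941

0.7941


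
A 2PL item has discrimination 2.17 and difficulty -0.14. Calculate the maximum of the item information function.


For 2PL, max info at theta = b = -0.14
I_max = a^2 / 4 = 2.17^2 / 4
= 4.7089 / 4
I_max = 1.1772

1.1772


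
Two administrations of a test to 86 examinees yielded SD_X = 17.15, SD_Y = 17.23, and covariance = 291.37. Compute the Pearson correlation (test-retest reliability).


r = cov(X,Y) / (SD_X * SD_Y)
r = 291.37 / (17.15 * 17.23)
r = 291.37 / 295.4945
r = 0.986

0.986


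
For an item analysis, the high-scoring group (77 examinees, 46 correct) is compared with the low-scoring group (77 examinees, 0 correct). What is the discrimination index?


p_upper = 46/77 = 0.5974
p_lower = 0/77 = 0.0
D = 0.5974 - 0.0 = 0.5974

0.5974


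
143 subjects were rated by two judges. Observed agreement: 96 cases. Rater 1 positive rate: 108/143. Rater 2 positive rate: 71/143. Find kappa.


P_o = 96/143 = 0.671329
P_e = (108*71 + 35*72) / 20449 = 0.498215
kappa = (P_o - P_e) / (1 - P_e)
kappa = (0.671329 - 0.498215) / (1 - 0.498215)
kappa = 0.345

0.345


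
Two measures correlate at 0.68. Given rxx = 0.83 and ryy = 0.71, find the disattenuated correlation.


r_corrected = rxy / sqrt(rxx * ryy)
= 0.68 / sqrt(0.83 * 0.71)
= 0.68 / sqrt(0.5893)
= 0.68 / 0.767659
r_corrected = 0.8858

0.8858


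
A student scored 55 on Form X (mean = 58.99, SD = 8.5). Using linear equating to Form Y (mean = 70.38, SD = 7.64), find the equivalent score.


slope = SD_Y / SD_X = 7.64 / 8.5 ~ 0.8988
intercept = mean_Y - slope * mean_X = 70.38 - (7.64 / 8.5) * 58.99 ~ 17.3584
Y = slope * X + intercept. To avoid rounding drift from the rounded slope/intercept, evaluate the equivalent form Y = mean_Y + SD_Y * (X - mean_X) / SD_X at full precision:
Y = 70.38 + 7.64 * (55 - 58.99) / 8.5
Y = 70.38 - 7.64 * 3.99 / 8.5
Y = 70.38 - 30.4836 / 8.5
Y = 70.38 - 3.5863
Y = 66.7937

66.7937


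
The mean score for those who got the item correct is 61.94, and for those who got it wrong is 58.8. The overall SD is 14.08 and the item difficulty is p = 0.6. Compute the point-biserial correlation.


q = 1 - p = 0.4
rpb = ((M1 - M0) / SD) * sqrt(p * q)
rpb = ((61.94 - 58.8) / 14.08) * sqrt(0.6 * 0.4)
rpb = 0.1093

0.1093


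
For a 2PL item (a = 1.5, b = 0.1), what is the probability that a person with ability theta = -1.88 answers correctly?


a*(theta - b) = 1.5 * (-1.88 - 0.1) = -2.97
exp(--2.97) = 19.4919
P = 1 / (1 + 19.4919)
P = 0.0488

0.0488


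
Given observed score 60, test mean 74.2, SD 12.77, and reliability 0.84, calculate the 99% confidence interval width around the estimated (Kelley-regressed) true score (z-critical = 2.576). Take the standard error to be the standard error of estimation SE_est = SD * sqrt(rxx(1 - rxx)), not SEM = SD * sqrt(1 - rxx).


True score estimate = 0.84*60 + 0.16*74.2 = 62.272
SE_est = SD * sqrt(rxx * (1 - rxx)) = 12.77 * sqrt(0.84 * 0.16) = 12.77 * sqrt(0.1344) = 4.681559
CI = T_est +/- z * SE_est, so width = 2 * z * SE_est = 2 * 2.576 * 4.681559
Width = 24.1194

24.1194


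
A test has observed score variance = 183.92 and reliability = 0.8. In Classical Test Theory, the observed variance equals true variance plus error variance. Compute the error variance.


var_true = rxx * var_obs = 0.8 * 183.92 = 147.136
var_error = var_obs - var_true
var_error = 183.92 - 147.136
var_error = 36.784

36.784


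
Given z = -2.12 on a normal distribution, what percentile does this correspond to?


CDF(z) = 0.5 * (1 + erf(z/sqrt(2)))
erf(-1.4991) = -0.966
CDF = 0.017
Percentile rank = 0.017 * 100 = 1.7

1.7


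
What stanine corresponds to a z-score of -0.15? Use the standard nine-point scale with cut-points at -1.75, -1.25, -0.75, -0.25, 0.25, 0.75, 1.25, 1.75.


Stanine boundaries: [-1.75, -1.25, -0.75, -0.25, 0.25, 0.75, 1.25, 1.75]
z = -0.15
Check each boundary:
  z >= -1.75 -> could be stanine 2
  z >= -1.25 -> could be stanine 3
  z >= -0.75 -> could be stanine 4
  z >= -0.25 -> could be stanine 5
  z < 0.25
  z < 0.75
  z < 1.25
  z < 1.75
Highest qualifying boundary gives stanine = 5

5


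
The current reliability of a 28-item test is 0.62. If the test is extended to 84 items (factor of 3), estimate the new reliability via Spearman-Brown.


r_new = (n * rxx) / (1 + (n-1) * rxx)
r_new = (3 * 0.62) / (1 + 2 * 0.62)
r_new = 1.86 / 2.24
r_new = 0.8304

0.8304


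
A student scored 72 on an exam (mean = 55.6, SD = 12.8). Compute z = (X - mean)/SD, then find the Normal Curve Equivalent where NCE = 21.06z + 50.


z = (X - mean) / SD = (72 - 55.6) / 12.8
z = 16.4 / 12.8
z = 1.2812
NCE = NCE = 21.06z + 50
Carry z at full precision (z = 16.4 / 12.8) into the conversion:
NCE = 21.06 * (16.4 / 12.8) + 50 = 345.384 / 12.8 + 50
NCE = 26.9831 + 50
NCE = 76.9831

76.9831


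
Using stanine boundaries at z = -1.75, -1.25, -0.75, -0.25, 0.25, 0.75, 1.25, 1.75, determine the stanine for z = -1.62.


Stanine boundaries: [-1.75, -1.25, -0.75, -0.25, 0.25, 0.75, 1.25, 1.75]
z = -1.62
Check each boundary:
  z >= -1.75 -> could be stanine 2
  z < -1.25
  z < -0.75
  z < -0.25
  z < 0.25
  z < 0.75
  z < 1.25
  z < 1.75
Highest qualifying boundary gives stanine = 2

2


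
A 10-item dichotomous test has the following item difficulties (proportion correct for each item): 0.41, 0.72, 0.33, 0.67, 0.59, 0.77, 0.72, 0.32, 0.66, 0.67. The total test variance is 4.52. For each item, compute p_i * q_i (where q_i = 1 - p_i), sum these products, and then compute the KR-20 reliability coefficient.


For each item, compute p_i * q_i:
  Item 1: 0.41 * 0.59 = 0.2419
  Item 2: 0.72 * 0.28 = 0.2016
  Item 3: 0.33 * 0.67 = 0.2211
  Item 4: 0.67 * 0.33 = 0.2211
  Item 5: 0.59 * 0.41 = 0.2419
  Item 6: 0.77 * 0.23 = 0.1771
  Item 7: 0.72 * 0.28 = 0.2016
  Item 8: 0.32 * 0.68 = 0.2176
  Item 9: 0.66 * 0.34 = 0.2244
  Item 10: 0.67 * 0.33 = 0.2211
Sum(p_i * q_i) = 0.2419 + 0.2016 + 0.2211 + 0.2211 + 0.2419 + 0.1771 + 0.2016 + 0.2176 + 0.2244 + 0.2211 = 2.1694
KR-20 = (k/(k-1)) * (1 - Sum(p_i*q_i) / Var_total)
= (10/9) * (1 - 2.1694/4.52)
= 1.1111 * 0.52
KR-20 = 0.5778

0.5778


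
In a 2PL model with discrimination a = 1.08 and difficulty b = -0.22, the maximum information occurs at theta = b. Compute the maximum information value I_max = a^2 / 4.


For 2PL, max info at theta = b = -0.22
I_max = a^2 / 4 = 1.08^2 / 4
= 1.1664 / 4
I_max = 0.2916

0.2916


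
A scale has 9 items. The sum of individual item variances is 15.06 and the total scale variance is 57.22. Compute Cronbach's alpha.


alpha = (k/(k-1)) * (1 - sum(si^2)/s_total^2)
= (9/8) * (1 - 15.06/57.22)
alpha = 0.8289

0.8289


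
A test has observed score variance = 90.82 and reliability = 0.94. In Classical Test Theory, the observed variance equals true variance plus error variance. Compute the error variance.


var_true = rxx * var_obs = 0.94 * 90.82 = 85.3708
var_error = var_obs - var_true
var_error = 90.82 - 85.3708
var_error = 5.4492

5.4492


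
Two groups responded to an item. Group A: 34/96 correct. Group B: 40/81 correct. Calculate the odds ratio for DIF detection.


Odds_A = 34/62 = 0.5484
Odds_B = 40/41 = 0.9756
OR = Odds_A / Odds_B = 0.5484 / 0.9756
Exactly, OR = (34 * 41) / (62 * 40) = 1394 / 2480
OR = 0.5621

0.5621


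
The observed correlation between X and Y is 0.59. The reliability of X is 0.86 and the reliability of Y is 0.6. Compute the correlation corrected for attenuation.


r_corrected = rxy / sqrt(rxx * ryy)
= 0.59 / sqrt(0.86 * 0.6)
= 0.59 / sqrt(0.516)
= 0.59 / 0.718331
r_corrected = 0.8213

0.8213


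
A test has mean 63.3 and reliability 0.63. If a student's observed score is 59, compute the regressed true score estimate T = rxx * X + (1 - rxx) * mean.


T_est = rxx * X + (1 - rxx) * mean
T_est = 0.63 * 59 + 0.37 * 63.3
T_est = 37.17 + 23.421
T_est = 60.591

60.591


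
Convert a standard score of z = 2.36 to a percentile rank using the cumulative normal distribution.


CDF(z) = 0.5 * (1 + erf(z/sqrt(2)))
erf(1.6688) = 0.9817
CDF = 0.9909
Percentile rank = 0.9909 * 100 = 99.09

99.09


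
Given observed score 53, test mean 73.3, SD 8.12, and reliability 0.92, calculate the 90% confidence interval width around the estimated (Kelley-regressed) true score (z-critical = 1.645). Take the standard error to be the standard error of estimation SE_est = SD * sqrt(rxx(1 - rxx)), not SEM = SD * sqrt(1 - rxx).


True score estimate = 0.92*53 + 0.08*73.3 = 54.624
SE_est = SD * sqrt(rxx * (1 - rxx)) = 8.12 * sqrt(0.92 * 0.08) = 8.12 * sqrt(0.0736) = 2.202901
CI = T_est +/- z * SE_est, so width = 2 * z * SE_est = 2 * 1.645 * 2.202901
Width = 7.2475

7.2475


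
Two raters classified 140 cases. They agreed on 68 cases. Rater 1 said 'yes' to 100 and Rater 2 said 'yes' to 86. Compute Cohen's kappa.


P_o = 68/140 = 0.485714
P_e = (100*86 + 40*54) / 19600 = 0.54898
kappa = (P_o - P_e) / (1 - P_e)
kappa = (0.485714 - 0.54898) / (1 - 0.54898)
kappa = -0.1403

-0.1403


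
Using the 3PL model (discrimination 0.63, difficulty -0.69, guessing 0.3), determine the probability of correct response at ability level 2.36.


logit = 0.63*(2.36 - -0.69) = 1.9215
P* = 1/(1 + exp(-1.9215)) = 0.8723
P = 0.3 + (1 - 0.3) * 0.8723
P = 0.9106

0.9106


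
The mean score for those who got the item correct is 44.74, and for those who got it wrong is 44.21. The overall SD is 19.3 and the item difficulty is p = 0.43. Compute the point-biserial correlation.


q = 1 - p = 0.57
rpb = ((M1 - M0) / SD) * sqrt(p * q)
rpb = ((44.74 - 44.21) / 19.3) * sqrt(0.43 * 0.57)
rpb = 0.0136

0.0136


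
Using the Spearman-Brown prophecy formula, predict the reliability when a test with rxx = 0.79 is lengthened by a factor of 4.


r_new = (n * rxx) / (1 + (n-1) * rxx)
r_new = (4 * 0.79) / (1 + 3 * 0.79)
r_new = 3.16 / 3.37
r_new = 0.9377

0.9377


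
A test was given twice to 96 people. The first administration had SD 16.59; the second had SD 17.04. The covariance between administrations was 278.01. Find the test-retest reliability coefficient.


r = cov(X,Y) / (SD_X * SD_Y)
r = 278.01 / (16.59 * 17.04)
r = 278.01 / 282.6936
r = 0.9834

0.9834


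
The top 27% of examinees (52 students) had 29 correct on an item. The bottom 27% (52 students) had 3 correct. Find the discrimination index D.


p_upper = 29/52 = 0.5577
p_lower = 3/52 = 0.0577
D = 0.5577 - 0.0577 = 0.5

0.5


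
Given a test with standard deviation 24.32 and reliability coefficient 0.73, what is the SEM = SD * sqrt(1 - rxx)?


SEM = SD * sqrt(1 - rxx)
SEM = 24.32 * sqrt(1 - 0.73)
SEM = 24.32 * sqrt(0.27) = 24.32 * 0.519615
SEM = 12.637

12.637


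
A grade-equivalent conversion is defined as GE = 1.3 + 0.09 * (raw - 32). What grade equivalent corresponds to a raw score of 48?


raw - median = 48 - 32 = 16
slope * diff = 0.09 * 16 = 1.44
GE = 1.3 + 1.44
GE = 2.74

2.74


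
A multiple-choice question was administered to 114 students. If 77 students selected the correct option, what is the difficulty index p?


Item difficulty p = number correct / total examinees
p = 77 / 114
p = 0.6754

0.6754


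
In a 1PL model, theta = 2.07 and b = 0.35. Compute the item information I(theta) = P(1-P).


P = 1/(1+exp(-(2.07-0.35))) = 0.8481
I = P*(1-P) = 0.8481 * 0.1519
I = 0.1288

0.1288


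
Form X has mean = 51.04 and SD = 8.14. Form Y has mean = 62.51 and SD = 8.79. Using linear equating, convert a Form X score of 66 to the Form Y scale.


slope = SD_Y / SD_X = 8.79 / 8.14 ~ 1.0799
intercept = mean_Y - slope * mean_X = 62.51 - (8.79 / 8.14) * 51.04 ~ 7.3943
Y = slope * X + intercept. To avoid rounding drift from the rounded slope/intercept, evaluate the equivalent form Y = mean_Y + SD_Y * (X - mean_X) / SD_X at full precision:
Y = 62.51 + 8.79 * (66 - 51.04) / 8.14
Y = 62.51 + 8.79 * 14.96 / 8.14
Y = 62.51 + 131.4984 / 8.14
Y = 62.51 + 16.1546
Y = 78.6646

78.6646


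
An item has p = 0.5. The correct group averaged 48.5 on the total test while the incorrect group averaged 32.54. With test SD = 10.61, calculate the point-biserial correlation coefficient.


q = 1 - p = 0.5
rpb = ((M1 - M0) / SD) * sqrt(p * q)
rpb = ((48.5 - 32.54) / 10.61) * sqrt(0.5 * 0.5)
rpb = 0.7521

0.7521


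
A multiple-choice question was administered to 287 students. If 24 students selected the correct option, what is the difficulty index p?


Item difficulty p = number correct / total examinees
p = 24 / 287
p = 0.0836

0.0836


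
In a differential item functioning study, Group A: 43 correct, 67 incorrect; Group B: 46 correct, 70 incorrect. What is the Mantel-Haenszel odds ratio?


Odds_A = 43/67 = 0.6418
Odds_B = 46/70 = 0.6571
OR = Odds_A / Odds_B = 0.6418 / 0.6571
Exactly, OR = (43 * 70) / (67 * 46) = 3010 / 3082
OR = 0.9766

0.9766


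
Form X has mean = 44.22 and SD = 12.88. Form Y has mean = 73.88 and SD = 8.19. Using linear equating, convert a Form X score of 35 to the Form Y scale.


slope = SD_Y / SD_X = 8.19 / 12.88 ~ 0.6359
intercept = mean_Y - slope * mean_X = 73.88 - (8.19 / 12.88) * 44.22 ~ 45.7618
Y = slope * X + intercept. To avoid rounding drift from the rounded slope/intercept, evaluate the equivalent form Y = mean_Y + SD_Y * (X - mean_X) / SD_X at full precision:
Y = 73.88 + 8.19 * (35 - 44.22) / 12.88
Y = 73.88 - 8.19 * 9.22 / 12.88
Y = 73.88 - 75.5118 / 12.88
Y = 73.88 - 5.8627
Y = 68.0173

68.0173


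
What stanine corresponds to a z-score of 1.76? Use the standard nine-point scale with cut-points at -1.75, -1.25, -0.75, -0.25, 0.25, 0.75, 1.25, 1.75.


Stanine boundaries: [-1.75, -1.25, -0.75, -0.25, 0.25, 0.75, 1.25, 1.75]
z = 1.76
Check each boundary:
  z >= -1.75 -> could be stanine 2
  z >= -1.25 -> could be stanine 3
  z >= -0.75 -> could be stanine 4
  z >= -0.25 -> could be stanine 5
  z >= 0.25 -> could be stanine 6
  z >= 0.75 -> could be stanine 7
  z >= 1.25 -> could be stanine 8
  z >= 1.75 -> could be stanine 9
Highest qualifying boundary gives stanine = 9

9
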